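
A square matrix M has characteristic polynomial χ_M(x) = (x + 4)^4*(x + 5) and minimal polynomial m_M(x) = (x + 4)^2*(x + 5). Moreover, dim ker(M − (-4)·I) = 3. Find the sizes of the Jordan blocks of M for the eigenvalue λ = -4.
Block sizes for λ = -4: [2, 1, 1]

Step 1 — from the characteristic polynomial, algebraic multiplicity of λ = -4 is 4. From dim ker(M − (-4)·I) = 3, there are exactly 3 Jordan blocks for λ = -4.
Step 2 — from the minimal polynomial, the factor (x + 4)^2 tells us the largest block for λ = -4 has size 2.
Step 3 — with total size 4, 3 blocks, and largest block 2, the block sizes (in nonincreasing order) are [2, 1, 1].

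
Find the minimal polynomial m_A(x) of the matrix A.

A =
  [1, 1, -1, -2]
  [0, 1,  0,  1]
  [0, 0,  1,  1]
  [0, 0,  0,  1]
x^2 - 2*x + 1

The characteristic polynomial is χ_A(x) = (x - 1)^4, so the eigenvalues are known. The minimal polynomial is
  m_A(x) = Π_λ (x − λ)^{k_λ}
where k_λ is the size of the *largest* Jordan block for λ (equivalently, the smallest k with (A − λI)^k v = 0 for every generalised eigenvector v of λ).

  λ = 1: largest Jordan block has size 2, contributing (x − 1)^2

So m_A(x) = (x - 1)^2 = x^2 - 2*x + 1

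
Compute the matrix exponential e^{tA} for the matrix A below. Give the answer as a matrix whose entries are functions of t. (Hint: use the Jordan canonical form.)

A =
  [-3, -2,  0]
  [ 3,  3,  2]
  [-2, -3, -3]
e^{tA} =
  [-t^2*exp(-t) - 2*t*exp(-t) + exp(-t), -2*t^2*exp(-t) - 2*t*exp(-t), -2*t^2*exp(-t)]
  [t^2*exp(-t) + 3*t*exp(-t), 2*t^2*exp(-t) + 4*t*exp(-t) + exp(-t), 2*t^2*exp(-t) + 2*t*exp(-t)]
  [-t^2*exp(-t)/2 - 2*t*exp(-t), -t^2*exp(-t) - 3*t*exp(-t), -t^2*exp(-t) - 2*t*exp(-t) + exp(-t)]

Strategy: write A = P · J · P⁻¹ where J is a Jordan canonical form, so e^{tA} = P · e^{tJ} · P⁻¹, and e^{tJ} can be computed block-by-block.

A has Jordan form
J =
  [-1,  1,  0]
  [ 0, -1,  1]
  [ 0,  0, -1]
(up to reordering of blocks).

Per-block formulas:
  For a 3×3 Jordan block J_3(-1): exp(t · J_3(-1)) = e^(-1t)·(I + t·N + (t^2/2)·N^2), where N is the 3×3 nilpotent shift.

After assembling e^{tJ} and conjugating by P, we get:

e^{tA} =
  [-t^2*exp(-t) - 2*t*exp(-t) + exp(-t), -2*t^2*exp(-t) - 2*t*exp(-t), -2*t^2*exp(-t)]
  [t^2*exp(-t) + 3*t*exp(-t), 2*t^2*exp(-t) + 4*t*exp(-t) + exp(-t), 2*t^2*exp(-t) + 2*t*exp(-t)]
  [-t^2*exp(-t)/2 - 2*t*exp(-t), -t^2*exp(-t) - 3*t*exp(-t), -t^2*exp(-t) - 2*t*exp(-t) + exp(-t)]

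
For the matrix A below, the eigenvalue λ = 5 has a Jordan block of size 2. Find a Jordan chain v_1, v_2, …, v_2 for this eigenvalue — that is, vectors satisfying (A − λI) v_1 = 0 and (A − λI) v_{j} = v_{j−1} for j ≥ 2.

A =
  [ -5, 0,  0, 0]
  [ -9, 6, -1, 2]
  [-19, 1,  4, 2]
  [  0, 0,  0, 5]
A Jordan chain for λ = 5 of length 2:
v_1 = (0, 1, 1, 0)ᵀ
v_2 = (0, 1, 0, 0)ᵀ

Let N = A − (5)·I. We want v_2 with N^2 v_2 = 0 but N^1 v_2 ≠ 0; then v_{j-1} := N · v_j for j = 2, …, 2.

Pick v_2 = (0, 1, 0, 0)ᵀ.
Then v_1 = N · v_2 = (0, 1, 1, 0)ᵀ.

Sanity check: (A − (5)·I) v_1 = (0, 0, 0, 0)ᵀ = 0. ✓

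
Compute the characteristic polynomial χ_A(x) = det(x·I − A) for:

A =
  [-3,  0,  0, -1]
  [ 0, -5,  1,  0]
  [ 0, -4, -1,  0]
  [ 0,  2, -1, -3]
x^4 + 12*x^3 + 54*x^2 + 108*x + 81

Expanding det(x·I − A) (e.g. by cofactor expansion or by noting that A is similar to its Jordan form J, which has the same characteristic polynomial as A) gives
  χ_A(x) = x^4 + 12*x^3 + 54*x^2 + 108*x + 81
which factors as (x + 3)^4. The eigenvalues (with algebraic multiplicities) are λ = -3 with multiplicity 4.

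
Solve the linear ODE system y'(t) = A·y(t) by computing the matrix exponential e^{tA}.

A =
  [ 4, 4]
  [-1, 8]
e^{tA} =
  [-2*t*exp(6*t) + exp(6*t), 4*t*exp(6*t)]
  [-t*exp(6*t), 2*t*exp(6*t) + exp(6*t)]

Strategy: write A = P · J · P⁻¹ where J is a Jordan canonical form, so e^{tA} = P · e^{tJ} · P⁻¹, and e^{tJ} can be computed block-by-block.

A has Jordan form
J =
  [6, 1]
  [0, 6]
(up to reordering of blocks).

Per-block formulas:
  For a 2×2 Jordan block J_2(6): exp(t · J_2(6)) = e^(6t)·(I + t·N), where N is the 2×2 nilpotent shift.

After assembling e^{tJ} and conjugating by P, we get:

e^{tA} =
  [-2*t*exp(6*t) + exp(6*t), 4*t*exp(6*t)]
  [-t*exp(6*t), 2*t*exp(6*t) + exp(6*t)]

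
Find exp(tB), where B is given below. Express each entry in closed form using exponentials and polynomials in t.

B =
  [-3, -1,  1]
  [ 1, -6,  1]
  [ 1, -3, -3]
e^{tB} =
  [t^2*exp(-4*t)/2 + t*exp(-4*t) + exp(-4*t), -t^2*exp(-4*t) - t*exp(-4*t), t^2*exp(-4*t)/2 + t*exp(-4*t)]
  [t*exp(-4*t), -2*t*exp(-4*t) + exp(-4*t), t*exp(-4*t)]
  [-t^2*exp(-4*t)/2 + t*exp(-4*t), t^2*exp(-4*t) - 3*t*exp(-4*t), -t^2*exp(-4*t)/2 + t*exp(-4*t) + exp(-4*t)]

Strategy: write B = P · J · P⁻¹ where J is a Jordan canonical form, so e^{tB} = P · e^{tJ} · P⁻¹, and e^{tJ} can be computed block-by-block.

B has Jordan form
J =
  [-4,  1,  0]
  [ 0, -4,  1]
  [ 0,  0, -4]
(up to reordering of blocks).

Per-block formulas:
  For a 3×3 Jordan block J_3(-4): exp(t · J_3(-4)) = e^(-4t)·(I + t·N + (t^2/2)·N^2), where N is the 3×3 nilpotent shift.

After assembling e^{tJ} and conjugating by P, we get:

e^{tB} =
  [t^2*exp(-4*t)/2 + t*exp(-4*t) + exp(-4*t), -t^2*exp(-4*t) - t*exp(-4*t), t^2*exp(-4*t)/2 + t*exp(-4*t)]
  [t*exp(-4*t), -2*t*exp(-4*t) + exp(-4*t), t*exp(-4*t)]
  [-t^2*exp(-4*t)/2 + t*exp(-4*t), t^2*exp(-4*t) - 3*t*exp(-4*t), -t^2*exp(-4*t)/2 + t*exp(-4*t) + exp(-4*t)]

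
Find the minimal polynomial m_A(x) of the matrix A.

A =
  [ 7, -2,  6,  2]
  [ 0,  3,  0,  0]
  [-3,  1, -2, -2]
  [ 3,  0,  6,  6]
x^2 - 7*x + 12

The characteristic polynomial is χ_A(x) = (x - 4)^2*(x - 3)^2, so the eigenvalues are known. The minimal polynomial is
  m_A(x) = Π_λ (x − λ)^{k_λ}
where k_λ is the size of the *largest* Jordan block for λ (equivalently, the smallest k with (A − λI)^k v = 0 for every generalised eigenvector v of λ).

  λ = 3: largest Jordan block has size 1, contributing (x − 3)
  λ = 4: largest Jordan block has size 1, contributing (x − 4)

So m_A(x) = (x - 4)*(x - 3) = x^2 - 7*x + 12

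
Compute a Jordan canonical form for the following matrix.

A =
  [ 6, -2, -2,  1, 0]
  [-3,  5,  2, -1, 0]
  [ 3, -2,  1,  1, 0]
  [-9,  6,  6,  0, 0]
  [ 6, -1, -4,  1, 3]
J_2(3) ⊕ J_2(3) ⊕ J_1(3)

The characteristic polynomial is
  det(x·I − A) = x^5 - 15*x^4 + 90*x^3 - 270*x^2 + 405*x - 243 = (x - 3)^5

Eigenvalues and multiplicities (the geometric multiplicity of λ is n − rank(A − λI), which equals the number of Jordan blocks for λ):
  λ = 3: algebraic multiplicity = 5, geometric multiplicity = 3

Determining the block sizes for each eigenvalue:
  λ = 3: with am = 5 and gm = 3, the partition is not yet determined (e.g. several partitions of 5 into 3 parts exist). Let N = A − (3)·I. Computing rank(N^1) = 2, rank(N^2) = 0; the number of blocks of size ≥ j is rank(N^{j−1}) − rank(N^j), giving [3, 2]. So we have 2 block(s) of size 2, 1 block(s) of size 1 → block sizes [2, 2, 1]

Assembling the blocks gives a Jordan form
J =
  [3, 1, 0, 0, 0]
  [0, 3, 0, 0, 0]
  [0, 0, 3, 1, 0]
  [0, 0, 0, 3, 0]
  [0, 0, 0, 0, 3]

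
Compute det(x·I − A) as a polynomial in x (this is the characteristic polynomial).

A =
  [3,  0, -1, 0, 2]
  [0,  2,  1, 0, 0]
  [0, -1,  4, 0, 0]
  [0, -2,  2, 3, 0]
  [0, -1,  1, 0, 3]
x^5 - 15*x^4 + 90*x^3 - 270*x^2 + 405*x - 243

Expanding det(x·I − A) (e.g. by cofactor expansion or by noting that A is similar to its Jordan form J, which has the same characteristic polynomial as A) gives
  χ_A(x) = x^5 - 15*x^4 + 90*x^3 - 270*x^2 + 405*x - 243
which factors as (x - 3)^5. The eigenvalues (with algebraic multiplicities) are λ = 3 with multiplicity 5.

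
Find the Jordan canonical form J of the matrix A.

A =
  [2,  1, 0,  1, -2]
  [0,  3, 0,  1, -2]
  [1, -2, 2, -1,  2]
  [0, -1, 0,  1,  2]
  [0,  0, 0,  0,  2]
J_2(2) ⊕ J_2(2) ⊕ J_1(2)

The characteristic polynomial is
  det(x·I − A) = x^5 - 10*x^4 + 40*x^3 - 80*x^2 + 80*x - 32 = (x - 2)^5

Eigenvalues and multiplicities (the geometric multiplicity of λ is n − rank(A − λI), which equals the number of Jordan blocks for λ):
  λ = 2: algebraic multiplicity = 5, geometric multiplicity = 3

Determining the block sizes for each eigenvalue:
  λ = 2: with am = 5 and gm = 3, the partition is not yet determined (e.g. several partitions of 5 into 3 parts exist). Let N = A − (2)·I. Computing rank(N^1) = 2, rank(N^2) = 0; the number of blocks of size ≥ j is rank(N^{j−1}) − rank(N^j), giving [3, 2]. So we have 2 block(s) of size 2, 1 block(s) of size 1 → block sizes [2, 2, 1]

Assembling the blocks gives a Jordan form
J =
  [2, 1, 0, 0, 0]
  [0, 2, 0, 0, 0]
  [0, 0, 2, 1, 0]
  [0, 0, 0, 2, 0]
  [0, 0, 0, 0, 2]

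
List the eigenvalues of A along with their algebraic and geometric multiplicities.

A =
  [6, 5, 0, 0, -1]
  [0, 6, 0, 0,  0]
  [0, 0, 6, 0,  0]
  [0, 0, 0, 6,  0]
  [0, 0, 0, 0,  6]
λ = 6: alg = 5, geom = 4

Step 1 — factor the characteristic polynomial to read off the algebraic multiplicities:
  χ_A(x) = (x - 6)^5

Step 2 — compute geometric multiplicities via the rank-nullity identity g(λ) = n − rank(A − λI):
  rank(A − (6)·I) = 1, so dim ker(A − (6)·I) = n − 1 = 4

Summary:
  λ = 6: algebraic multiplicity = 5, geometric multiplicity = 4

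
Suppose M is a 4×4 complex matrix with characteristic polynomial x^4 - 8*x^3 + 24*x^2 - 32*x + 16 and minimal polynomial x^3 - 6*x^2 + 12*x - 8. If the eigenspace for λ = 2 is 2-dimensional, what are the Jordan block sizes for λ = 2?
Block sizes for λ = 2: [3, 1]

Step 1 — from the characteristic polynomial, algebraic multiplicity of λ = 2 is 4. From dim ker(M − (2)·I) = 2, there are exactly 2 Jordan blocks for λ = 2.
Step 2 — from the minimal polynomial, the factor (x − 2)^3 tells us the largest block for λ = 2 has size 3.
Step 3 — with total size 4, 2 blocks, and largest block 3, the block sizes (in nonincreasing order) are [3, 1].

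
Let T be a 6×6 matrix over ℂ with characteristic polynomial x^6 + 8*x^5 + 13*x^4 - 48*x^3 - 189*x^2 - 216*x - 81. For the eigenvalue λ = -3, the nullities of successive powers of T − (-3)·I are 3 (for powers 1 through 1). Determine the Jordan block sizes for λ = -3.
Block sizes for λ = -3: [1, 1, 1]

From the dimensions of kernels of powers, the number of Jordan blocks of size at least j is d_j − d_{j−1} where d_j = dim ker(N^j) (with d_0 = 0). Computing the differences gives [3].
The number of blocks of size exactly k is (#blocks of size ≥ k) − (#blocks of size ≥ k + 1), so the partition is: 3 block(s) of size 1.
In nonincreasing order the block sizes are [1, 1, 1].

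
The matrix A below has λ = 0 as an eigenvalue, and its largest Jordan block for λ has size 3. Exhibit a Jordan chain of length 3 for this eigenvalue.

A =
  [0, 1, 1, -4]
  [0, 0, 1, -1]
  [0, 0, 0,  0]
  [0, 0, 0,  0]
A Jordan chain for λ = 0 of length 3:
v_1 = (1, 0, 0, 0)ᵀ
v_2 = (1, 1, 0, 0)ᵀ
v_3 = (0, 0, 1, 0)ᵀ

Let N = A − (0)·I. We want v_3 with N^3 v_3 = 0 but N^2 v_3 ≠ 0; then v_{j-1} := N · v_j for j = 3, …, 2.

Pick v_3 = (0, 0, 1, 0)ᵀ.
Then v_2 = N · v_3 = (1, 1, 0, 0)ᵀ.
Then v_1 = N · v_2 = (1, 0, 0, 0)ᵀ.

Sanity check: (A − (0)·I) v_1 = (0, 0, 0, 0)ᵀ = 0. ✓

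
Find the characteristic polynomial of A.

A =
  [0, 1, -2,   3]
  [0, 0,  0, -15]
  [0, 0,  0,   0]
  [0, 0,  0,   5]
x^4 - 5*x^3

Expanding det(x·I − A) (e.g. by cofactor expansion or by noting that A is similar to its Jordan form J, which has the same characteristic polynomial as A) gives
  χ_A(x) = x^4 - 5*x^3
which factors as x^3*(x - 5). The eigenvalues (with algebraic multiplicities) are λ = 0 with multiplicity 3, λ = 5 with multiplicity 1.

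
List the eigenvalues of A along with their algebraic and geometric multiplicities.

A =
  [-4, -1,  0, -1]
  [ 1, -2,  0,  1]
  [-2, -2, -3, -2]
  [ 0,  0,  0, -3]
λ = -3: alg = 4, geom = 3

Step 1 — factor the characteristic polynomial to read off the algebraic multiplicities:
  χ_A(x) = (x + 3)^4

Step 2 — compute geometric multiplicities via the rank-nullity identity g(λ) = n − rank(A − λI):
  rank(A − (-3)·I) = 1, so dim ker(A − (-3)·I) = n − 1 = 3

Summary:
  λ = -3: algebraic multiplicity = 4, geometric multiplicity = 3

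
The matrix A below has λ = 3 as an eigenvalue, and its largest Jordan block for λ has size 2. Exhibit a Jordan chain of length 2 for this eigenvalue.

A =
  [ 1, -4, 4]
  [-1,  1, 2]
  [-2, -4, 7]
A Jordan chain for λ = 3 of length 2:
v_1 = (-2, -1, -2)ᵀ
v_2 = (1, 0, 0)ᵀ

Let N = A − (3)·I. We want v_2 with N^2 v_2 = 0 but N^1 v_2 ≠ 0; then v_{j-1} := N · v_j for j = 2, …, 2.

Pick v_2 = (1, 0, 0)ᵀ.
Then v_1 = N · v_2 = (-2, -1, -2)ᵀ.

Sanity check: (A − (3)·I) v_1 = (0, 0, 0)ᵀ = 0. ✓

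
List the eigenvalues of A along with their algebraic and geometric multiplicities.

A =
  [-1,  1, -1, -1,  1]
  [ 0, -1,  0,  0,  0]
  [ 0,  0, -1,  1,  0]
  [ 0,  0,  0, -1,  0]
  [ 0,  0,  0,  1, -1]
λ = -1: alg = 5, geom = 3

Step 1 — factor the characteristic polynomial to read off the algebraic multiplicities:
  χ_A(x) = (x + 1)^5

Step 2 — compute geometric multiplicities via the rank-nullity identity g(λ) = n − rank(A − λI):
  rank(A − (-1)·I) = 2, so dim ker(A − (-1)·I) = n − 2 = 3

Summary:
  λ = -1: algebraic multiplicity = 5, geometric multiplicity = 3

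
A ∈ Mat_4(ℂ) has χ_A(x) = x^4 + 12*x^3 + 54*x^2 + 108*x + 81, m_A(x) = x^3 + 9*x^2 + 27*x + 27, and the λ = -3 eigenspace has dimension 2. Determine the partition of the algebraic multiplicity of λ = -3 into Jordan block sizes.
Block sizes for λ = -3: [3, 1]

Step 1 — from the characteristic polynomial, algebraic multiplicity of λ = -3 is 4. From dim ker(A − (-3)·I) = 2, there are exactly 2 Jordan blocks for λ = -3.
Step 2 — from the minimal polynomial, the factor (x + 3)^3 tells us the largest block for λ = -3 has size 3.
Step 3 — with total size 4, 2 blocks, and largest block 3, the block sizes (in nonincreasing order) are [3, 1].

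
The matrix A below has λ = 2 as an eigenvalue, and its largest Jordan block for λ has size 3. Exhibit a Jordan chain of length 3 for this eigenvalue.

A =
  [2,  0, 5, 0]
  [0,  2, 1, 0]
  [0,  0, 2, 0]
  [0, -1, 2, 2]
A Jordan chain for λ = 2 of length 3:
v_1 = (0, 0, 0, -1)ᵀ
v_2 = (5, 1, 0, 2)ᵀ
v_3 = (0, 0, 1, 0)ᵀ

Let N = A − (2)·I. We want v_3 with N^3 v_3 = 0 but N^2 v_3 ≠ 0; then v_{j-1} := N · v_j for j = 3, …, 2.

Pick v_3 = (0, 0, 1, 0)ᵀ.
Then v_2 = N · v_3 = (5, 1, 0, 2)ᵀ.
Then v_1 = N · v_2 = (0, 0, 0, -1)ᵀ.

Sanity check: (A − (2)·I) v_1 = (0, 0, 0, 0)ᵀ = 0. ✓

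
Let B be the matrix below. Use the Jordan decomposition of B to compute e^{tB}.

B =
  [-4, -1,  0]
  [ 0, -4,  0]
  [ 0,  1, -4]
e^{tB} =
  [exp(-4*t), -t*exp(-4*t), 0]
  [0, exp(-4*t), 0]
  [0, t*exp(-4*t), exp(-4*t)]

Strategy: write B = P · J · P⁻¹ where J is a Jordan canonical form, so e^{tB} = P · e^{tJ} · P⁻¹, and e^{tJ} can be computed block-by-block.

B has Jordan form
J =
  [-4,  1,  0]
  [ 0, -4,  0]
  [ 0,  0, -4]
(up to reordering of blocks).

Per-block formulas:
  For a 2×2 Jordan block J_2(-4): exp(t · J_2(-4)) = e^(-4t)·(I + t·N), where N is the 2×2 nilpotent shift.
  For a 1×1 block at λ = -4: exp(t · [-4]) = [e^(-4t)].

After assembling e^{tJ} and conjugating by P, we get:

e^{tB} =
  [exp(-4*t), -t*exp(-4*t), 0]
  [0, exp(-4*t), 0]
  [0, t*exp(-4*t), exp(-4*t)]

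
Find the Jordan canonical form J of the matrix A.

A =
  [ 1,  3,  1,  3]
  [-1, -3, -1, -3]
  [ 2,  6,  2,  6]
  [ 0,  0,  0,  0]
J_2(0) ⊕ J_1(0) ⊕ J_1(0)

The characteristic polynomial is
  det(x·I − A) = x^4

Eigenvalues and multiplicities (the geometric multiplicity of λ is n − rank(A − λI), which equals the number of Jordan blocks for λ):
  λ = 0: algebraic multiplicity = 4, geometric multiplicity = 3

Determining the block sizes for each eigenvalue:
  λ = 0: 3 blocks summing to 4 forces exactly one block of size 2 and the rest size 1 → block sizes [2, 1, 1]

Assembling the blocks gives a Jordan form
J =
  [0, 1, 0, 0]
  [0, 0, 0, 0]
  [0, 0, 0, 0]
  [0, 0, 0, 0]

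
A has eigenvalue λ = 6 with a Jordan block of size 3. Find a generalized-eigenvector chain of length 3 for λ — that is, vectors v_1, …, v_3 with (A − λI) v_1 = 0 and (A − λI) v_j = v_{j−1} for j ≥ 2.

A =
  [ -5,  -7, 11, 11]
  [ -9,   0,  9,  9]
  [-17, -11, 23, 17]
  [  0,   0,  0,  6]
A Jordan chain for λ = 6 of length 3:
v_1 = (-3, 0, -3, 0)ᵀ
v_2 = (-11, -9, -17, 0)ᵀ
v_3 = (1, 0, 0, 0)ᵀ

Let N = A − (6)·I. We want v_3 with N^3 v_3 = 0 but N^2 v_3 ≠ 0; then v_{j-1} := N · v_j for j = 3, …, 2.

Pick v_3 = (1, 0, 0, 0)ᵀ.
Then v_2 = N · v_3 = (-11, -9, -17, 0)ᵀ.
Then v_1 = N · v_2 = (-3, 0, -3, 0)ᵀ.

Sanity check: (A − (6)·I) v_1 = (0, 0, 0, 0)ᵀ = 0. ✓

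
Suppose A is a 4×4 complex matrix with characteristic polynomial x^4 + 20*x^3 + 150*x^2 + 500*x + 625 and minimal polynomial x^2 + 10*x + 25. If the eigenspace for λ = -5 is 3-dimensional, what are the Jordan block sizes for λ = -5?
Block sizes for λ = -5: [2, 1, 1]

Step 1 — from the characteristic polynomial, algebraic multiplicity of λ = -5 is 4. From dim ker(A − (-5)·I) = 3, there are exactly 3 Jordan blocks for λ = -5.
Step 2 — from the minimal polynomial, the factor (x + 5)^2 tells us the largest block for λ = -5 has size 2.
Step 3 — with total size 4, 3 blocks, and largest block 2, the block sizes (in nonincreasing order) are [2, 1, 1].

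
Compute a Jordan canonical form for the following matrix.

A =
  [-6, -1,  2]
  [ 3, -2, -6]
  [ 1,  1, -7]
J_2(-5) ⊕ J_1(-5)

The characteristic polynomial is
  det(x·I − A) = x^3 + 15*x^2 + 75*x + 125 = (x + 5)^3

Eigenvalues and multiplicities (the geometric multiplicity of λ is n − rank(A − λI), which equals the number of Jordan blocks for λ):
  λ = -5: algebraic multiplicity = 3, geometric multiplicity = 2

Determining the block sizes for each eigenvalue:
  λ = -5: 2 blocks summing to 3 forces exactly one block of size 2 and the rest size 1 → block sizes [2, 1]

Assembling the blocks gives a Jordan form
J =
  [-5,  1,  0]
  [ 0, -5,  0]
  [ 0,  0, -5]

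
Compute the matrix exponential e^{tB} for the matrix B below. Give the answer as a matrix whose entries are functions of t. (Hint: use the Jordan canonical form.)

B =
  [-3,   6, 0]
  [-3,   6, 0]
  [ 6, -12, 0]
e^{tB} =
  [2 - exp(3*t), 2*exp(3*t) - 2, 0]
  [1 - exp(3*t), 2*exp(3*t) - 1, 0]
  [2*exp(3*t) - 2, 4 - 4*exp(3*t), 1]

Strategy: write B = P · J · P⁻¹ where J is a Jordan canonical form, so e^{tB} = P · e^{tJ} · P⁻¹, and e^{tJ} can be computed block-by-block.

B has Jordan form
J =
  [0, 0, 0]
  [0, 0, 0]
  [0, 0, 3]
(up to reordering of blocks).

Per-block formulas:
  For a 1×1 block at λ = 3: exp(t · [3]) = [e^(3t)].
  For a 1×1 block at λ = 0: exp(t · [0]) = [e^(0t)].

After assembling e^{tJ} and conjugating by P, we get:

e^{tB} =
  [2 - exp(3*t), 2*exp(3*t) - 2, 0]
  [1 - exp(3*t), 2*exp(3*t) - 1, 0]
  [2*exp(3*t) - 2, 4 - 4*exp(3*t), 1]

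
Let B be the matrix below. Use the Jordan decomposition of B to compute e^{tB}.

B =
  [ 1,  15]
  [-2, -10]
e^{tB} =
  [6*exp(-4*t) - 5*exp(-5*t), 15*exp(-4*t) - 15*exp(-5*t)]
  [-2*exp(-4*t) + 2*exp(-5*t), -5*exp(-4*t) + 6*exp(-5*t)]

Strategy: write B = P · J · P⁻¹ where J is a Jordan canonical form, so e^{tB} = P · e^{tJ} · P⁻¹, and e^{tJ} can be computed block-by-block.

B has Jordan form
J =
  [-5,  0]
  [ 0, -4]
(up to reordering of blocks).

Per-block formulas:
  For a 1×1 block at λ = -4: exp(t · [-4]) = [e^(-4t)].
  For a 1×1 block at λ = -5: exp(t · [-5]) = [e^(-5t)].

After assembling e^{tJ} and conjugating by P, we get:

e^{tB} =
  [6*exp(-4*t) - 5*exp(-5*t), 15*exp(-4*t) - 15*exp(-5*t)]
  [-2*exp(-4*t) + 2*exp(-5*t), -5*exp(-4*t) + 6*exp(-5*t)]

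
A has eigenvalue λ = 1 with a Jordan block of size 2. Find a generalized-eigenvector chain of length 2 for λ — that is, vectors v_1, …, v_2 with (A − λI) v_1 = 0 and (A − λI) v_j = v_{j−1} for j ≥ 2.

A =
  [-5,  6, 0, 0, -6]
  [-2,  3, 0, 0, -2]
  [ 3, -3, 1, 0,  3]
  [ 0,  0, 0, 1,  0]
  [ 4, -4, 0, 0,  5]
A Jordan chain for λ = 1 of length 2:
v_1 = (-6, -2, 3, 0, 4)ᵀ
v_2 = (1, 0, 0, 0, 0)ᵀ

Let N = A − (1)·I. We want v_2 with N^2 v_2 = 0 but N^1 v_2 ≠ 0; then v_{j-1} := N · v_j for j = 2, …, 2.

Pick v_2 = (1, 0, 0, 0, 0)ᵀ.
Then v_1 = N · v_2 = (-6, -2, 3, 0, 4)ᵀ.

Sanity check: (A − (1)·I) v_1 = (0, 0, 0, 0, 0)ᵀ = 0. ✓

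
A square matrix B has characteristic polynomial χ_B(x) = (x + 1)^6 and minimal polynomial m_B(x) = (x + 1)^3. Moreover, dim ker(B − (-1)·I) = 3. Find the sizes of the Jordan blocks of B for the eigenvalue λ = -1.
Block sizes for λ = -1: [3, 2, 1]

Step 1 — from the characteristic polynomial, algebraic multiplicity of λ = -1 is 6. From dim ker(B − (-1)·I) = 3, there are exactly 3 Jordan blocks for λ = -1.
Step 2 — from the minimal polynomial, the factor (x + 1)^3 tells us the largest block for λ = -1 has size 3.
Step 3 — with total size 6, 3 blocks, and largest block 3, the block sizes (in nonincreasing order) are [3, 2, 1].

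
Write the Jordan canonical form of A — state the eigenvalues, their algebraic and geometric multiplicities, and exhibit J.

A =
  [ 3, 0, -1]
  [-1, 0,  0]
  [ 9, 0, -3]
J_3(0)

The characteristic polynomial is
  det(x·I − A) = x^3

Eigenvalues and multiplicities (the geometric multiplicity of λ is n − rank(A − λI), which equals the number of Jordan blocks for λ):
  λ = 0: algebraic multiplicity = 3, geometric multiplicity = 1

Determining the block sizes for each eigenvalue:
  λ = 0: one block (gm = 1), so the single block has size am = 3 → block sizes [3]

Assembling the blocks gives a Jordan form
J =
  [0, 1, 0]
  [0, 0, 1]
  [0, 0, 0]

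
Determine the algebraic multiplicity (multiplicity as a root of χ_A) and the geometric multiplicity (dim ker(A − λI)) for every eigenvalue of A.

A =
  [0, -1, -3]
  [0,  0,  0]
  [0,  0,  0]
λ = 0: alg = 3, geom = 2

Step 1 — factor the characteristic polynomial to read off the algebraic multiplicities:
  χ_A(x) = x^3

Step 2 — compute geometric multiplicities via the rank-nullity identity g(λ) = n − rank(A − λI):
  rank(A − (0)·I) = 1, so dim ker(A − (0)·I) = n − 1 = 2

Summary:
  λ = 0: algebraic multiplicity = 3, geometric multiplicity = 2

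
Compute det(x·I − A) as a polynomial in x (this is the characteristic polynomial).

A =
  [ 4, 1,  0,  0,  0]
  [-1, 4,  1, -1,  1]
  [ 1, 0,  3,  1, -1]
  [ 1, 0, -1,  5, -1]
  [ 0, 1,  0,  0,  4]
x^5 - 20*x^4 + 160*x^3 - 640*x^2 + 1280*x - 1024

Expanding det(x·I − A) (e.g. by cofactor expansion or by noting that A is similar to its Jordan form J, which has the same characteristic polynomial as A) gives
  χ_A(x) = x^5 - 20*x^4 + 160*x^3 - 640*x^2 + 1280*x - 1024
which factors as (x - 4)^5. The eigenvalues (with algebraic multiplicities) are λ = 4 with multiplicity 5.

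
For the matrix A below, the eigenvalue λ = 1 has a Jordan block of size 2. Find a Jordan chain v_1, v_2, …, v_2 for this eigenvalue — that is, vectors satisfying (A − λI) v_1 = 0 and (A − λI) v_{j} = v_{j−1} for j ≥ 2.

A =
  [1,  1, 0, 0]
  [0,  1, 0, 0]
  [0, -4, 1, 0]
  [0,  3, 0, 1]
A Jordan chain for λ = 1 of length 2:
v_1 = (1, 0, -4, 3)ᵀ
v_2 = (0, 1, 0, 0)ᵀ

Let N = A − (1)·I. We want v_2 with N^2 v_2 = 0 but N^1 v_2 ≠ 0; then v_{j-1} := N · v_j for j = 2, …, 2.

Pick v_2 = (0, 1, 0, 0)ᵀ.
Then v_1 = N · v_2 = (1, 0, -4, 3)ᵀ.

Sanity check: (A − (1)·I) v_1 = (0, 0, 0, 0)ᵀ = 0. ✓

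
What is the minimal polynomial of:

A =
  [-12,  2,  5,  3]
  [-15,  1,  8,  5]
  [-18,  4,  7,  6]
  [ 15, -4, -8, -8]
x^3 + 9*x^2 + 27*x + 27

The characteristic polynomial is χ_A(x) = (x + 3)^4, so the eigenvalues are known. The minimal polynomial is
  m_A(x) = Π_λ (x − λ)^{k_λ}
where k_λ is the size of the *largest* Jordan block for λ (equivalently, the smallest k with (A − λI)^k v = 0 for every generalised eigenvector v of λ).

  λ = -3: largest Jordan block has size 3, contributing (x + 3)^3

So m_A(x) = (x + 3)^3 = x^3 + 9*x^2 + 27*x + 27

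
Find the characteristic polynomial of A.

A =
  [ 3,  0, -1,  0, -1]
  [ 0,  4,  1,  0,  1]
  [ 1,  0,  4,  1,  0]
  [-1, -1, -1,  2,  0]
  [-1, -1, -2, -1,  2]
x^5 - 15*x^4 + 90*x^3 - 270*x^2 + 405*x - 243

Expanding det(x·I − A) (e.g. by cofactor expansion or by noting that A is similar to its Jordan form J, which has the same characteristic polynomial as A) gives
  χ_A(x) = x^5 - 15*x^4 + 90*x^3 - 270*x^2 + 405*x - 243
which factors as (x - 3)^5. The eigenvalues (with algebraic multiplicities) are λ = 3 with multiplicity 5.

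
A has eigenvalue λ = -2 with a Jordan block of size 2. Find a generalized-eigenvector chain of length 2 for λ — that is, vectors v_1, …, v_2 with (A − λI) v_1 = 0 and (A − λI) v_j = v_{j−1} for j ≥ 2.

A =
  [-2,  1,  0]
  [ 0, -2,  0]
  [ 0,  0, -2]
A Jordan chain for λ = -2 of length 2:
v_1 = (1, 0, 0)ᵀ
v_2 = (0, 1, 0)ᵀ

Let N = A − (-2)·I. We want v_2 with N^2 v_2 = 0 but N^1 v_2 ≠ 0; then v_{j-1} := N · v_j for j = 2, …, 2.

Pick v_2 = (0, 1, 0)ᵀ.
Then v_1 = N · v_2 = (1, 0, 0)ᵀ.

Sanity check: (A − (-2)·I) v_1 = (0, 0, 0)ᵀ = 0. ✓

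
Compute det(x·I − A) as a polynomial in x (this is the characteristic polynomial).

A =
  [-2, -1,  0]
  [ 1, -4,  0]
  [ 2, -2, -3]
x^3 + 9*x^2 + 27*x + 27

Expanding det(x·I − A) (e.g. by cofactor expansion or by noting that A is similar to its Jordan form J, which has the same characteristic polynomial as A) gives
  χ_A(x) = x^3 + 9*x^2 + 27*x + 27
which factors as (x + 3)^3. The eigenvalues (with algebraic multiplicities) are λ = -3 with multiplicity 3.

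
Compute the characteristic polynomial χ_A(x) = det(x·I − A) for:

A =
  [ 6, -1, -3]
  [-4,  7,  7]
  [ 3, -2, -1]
x^3 - 12*x^2 + 48*x - 64

Expanding det(x·I − A) (e.g. by cofactor expansion or by noting that A is similar to its Jordan form J, which has the same characteristic polynomial as A) gives
  χ_A(x) = x^3 - 12*x^2 + 48*x - 64
which factors as (x - 4)^3. The eigenvalues (with algebraic multiplicities) are λ = 4 with multiplicity 3.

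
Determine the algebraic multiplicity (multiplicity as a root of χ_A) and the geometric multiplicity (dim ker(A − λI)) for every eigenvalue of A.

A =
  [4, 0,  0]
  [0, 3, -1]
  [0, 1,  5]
λ = 4: alg = 3, geom = 2

Step 1 — factor the characteristic polynomial to read off the algebraic multiplicities:
  χ_A(x) = (x - 4)^3

Step 2 — compute geometric multiplicities via the rank-nullity identity g(λ) = n − rank(A − λI):
  rank(A − (4)·I) = 1, so dim ker(A − (4)·I) = n − 1 = 2

Summary:
  λ = 4: algebraic multiplicity = 3, geometric multiplicity = 2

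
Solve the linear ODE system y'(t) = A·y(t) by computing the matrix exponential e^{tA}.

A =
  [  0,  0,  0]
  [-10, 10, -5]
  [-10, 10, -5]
e^{tA} =
  [1, 0, 0]
  [2 - 2*exp(5*t), 2*exp(5*t) - 1, 1 - exp(5*t)]
  [2 - 2*exp(5*t), 2*exp(5*t) - 2, 2 - exp(5*t)]

Strategy: write A = P · J · P⁻¹ where J is a Jordan canonical form, so e^{tA} = P · e^{tJ} · P⁻¹, and e^{tJ} can be computed block-by-block.

A has Jordan form
J =
  [0, 0, 0]
  [0, 0, 0]
  [0, 0, 5]
(up to reordering of blocks).

Per-block formulas:
  For a 1×1 block at λ = 0: exp(t · [0]) = [e^(0t)].
  For a 1×1 block at λ = 5: exp(t · [5]) = [e^(5t)].

After assembling e^{tJ} and conjugating by P, we get:

e^{tA} =
  [1, 0, 0]
  [2 - 2*exp(5*t), 2*exp(5*t) - 1, 1 - exp(5*t)]
  [2 - 2*exp(5*t), 2*exp(5*t) - 2, 2 - exp(5*t)]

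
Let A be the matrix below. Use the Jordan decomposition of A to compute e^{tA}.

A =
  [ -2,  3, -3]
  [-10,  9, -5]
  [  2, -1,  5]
e^{tA} =
  [-6*t*exp(4*t) + exp(4*t), 3*t*exp(4*t), -3*t*exp(4*t)]
  [-10*t*exp(4*t), 5*t*exp(4*t) + exp(4*t), -5*t*exp(4*t)]
  [2*t*exp(4*t), -t*exp(4*t), t*exp(4*t) + exp(4*t)]

Strategy: write A = P · J · P⁻¹ where J is a Jordan canonical form, so e^{tA} = P · e^{tJ} · P⁻¹, and e^{tJ} can be computed block-by-block.

A has Jordan form
J =
  [4, 1, 0]
  [0, 4, 0]
  [0, 0, 4]
(up to reordering of blocks).

Per-block formulas:
  For a 1×1 block at λ = 4: exp(t · [4]) = [e^(4t)].
  For a 2×2 Jordan block J_2(4): exp(t · J_2(4)) = e^(4t)·(I + t·N), where N is the 2×2 nilpotent shift.

After assembling e^{tJ} and conjugating by P, we get:

e^{tA} =
  [-6*t*exp(4*t) + exp(4*t), 3*t*exp(4*t), -3*t*exp(4*t)]
  [-10*t*exp(4*t), 5*t*exp(4*t) + exp(4*t), -5*t*exp(4*t)]
  [2*t*exp(4*t), -t*exp(4*t), t*exp(4*t) + exp(4*t)]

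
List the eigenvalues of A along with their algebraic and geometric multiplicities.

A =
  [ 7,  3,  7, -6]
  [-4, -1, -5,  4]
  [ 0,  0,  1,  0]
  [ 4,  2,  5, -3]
λ = 1: alg = 4, geom = 2

Step 1 — factor the characteristic polynomial to read off the algebraic multiplicities:
  χ_A(x) = (x - 1)^4

Step 2 — compute geometric multiplicities via the rank-nullity identity g(λ) = n − rank(A − λI):
  rank(A − (1)·I) = 2, so dim ker(A − (1)·I) = n − 2 = 2

Summary:
  λ = 1: algebraic multiplicity = 4, geometric multiplicity = 2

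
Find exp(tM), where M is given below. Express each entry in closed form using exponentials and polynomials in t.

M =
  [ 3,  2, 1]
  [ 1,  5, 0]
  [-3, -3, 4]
e^{tM} =
  [-t*exp(4*t) + exp(4*t), -3*t^2*exp(4*t)/2 + 2*t*exp(4*t), -t^2*exp(4*t)/2 + t*exp(4*t)]
  [t*exp(4*t), 3*t^2*exp(4*t)/2 + t*exp(4*t) + exp(4*t), t^2*exp(4*t)/2]
  [-3*t*exp(4*t), -9*t^2*exp(4*t)/2 - 3*t*exp(4*t), -3*t^2*exp(4*t)/2 + exp(4*t)]

Strategy: write M = P · J · P⁻¹ where J is a Jordan canonical form, so e^{tM} = P · e^{tJ} · P⁻¹, and e^{tJ} can be computed block-by-block.

M has Jordan form
J =
  [4, 1, 0]
  [0, 4, 1]
  [0, 0, 4]
(up to reordering of blocks).

Per-block formulas:
  For a 3×3 Jordan block J_3(4): exp(t · J_3(4)) = e^(4t)·(I + t·N + (t^2/2)·N^2), where N is the 3×3 nilpotent shift.

After assembling e^{tJ} and conjugating by P, we get:

e^{tM} =
  [-t*exp(4*t) + exp(4*t), -3*t^2*exp(4*t)/2 + 2*t*exp(4*t), -t^2*exp(4*t)/2 + t*exp(4*t)]
  [t*exp(4*t), 3*t^2*exp(4*t)/2 + t*exp(4*t) + exp(4*t), t^2*exp(4*t)/2]
  [-3*t*exp(4*t), -9*t^2*exp(4*t)/2 - 3*t*exp(4*t), -3*t^2*exp(4*t)/2 + exp(4*t)]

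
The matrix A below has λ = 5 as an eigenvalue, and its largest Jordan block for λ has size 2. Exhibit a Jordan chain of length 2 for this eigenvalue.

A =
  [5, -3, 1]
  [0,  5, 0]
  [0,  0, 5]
A Jordan chain for λ = 5 of length 2:
v_1 = (-3, 0, 0)ᵀ
v_2 = (0, 1, 0)ᵀ

Let N = A − (5)·I. We want v_2 with N^2 v_2 = 0 but N^1 v_2 ≠ 0; then v_{j-1} := N · v_j for j = 2, …, 2.

Pick v_2 = (0, 1, 0)ᵀ.
Then v_1 = N · v_2 = (-3, 0, 0)ᵀ.

Sanity check: (A − (5)·I) v_1 = (0, 0, 0)ᵀ = 0. ✓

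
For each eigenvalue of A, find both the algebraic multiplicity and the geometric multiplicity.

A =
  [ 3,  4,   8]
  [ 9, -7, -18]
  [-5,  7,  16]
λ = 2: alg = 1, geom = 1; λ = 5: alg = 2, geom = 1

Step 1 — factor the characteristic polynomial to read off the algebraic multiplicities:
  χ_A(x) = (x - 5)^2*(x - 2)

Step 2 — compute geometric multiplicities via the rank-nullity identity g(λ) = n − rank(A − λI):
  rank(A − (2)·I) = 2, so dim ker(A − (2)·I) = n − 2 = 1
  rank(A − (5)·I) = 2, so dim ker(A − (5)·I) = n − 2 = 1

Summary:
  λ = 2: algebraic multiplicity = 1, geometric multiplicity = 1
  λ = 5: algebraic multiplicity = 2, geometric multiplicity = 1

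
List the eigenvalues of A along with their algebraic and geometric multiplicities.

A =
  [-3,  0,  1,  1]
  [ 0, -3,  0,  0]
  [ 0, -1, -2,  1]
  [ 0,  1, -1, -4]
λ = -3: alg = 4, geom = 2

Step 1 — factor the characteristic polynomial to read off the algebraic multiplicities:
  χ_A(x) = (x + 3)^4

Step 2 — compute geometric multiplicities via the rank-nullity identity g(λ) = n − rank(A − λI):
  rank(A − (-3)·I) = 2, so dim ker(A − (-3)·I) = n − 2 = 2

Summary:
  λ = -3: algebraic multiplicity = 4, geometric multiplicity = 2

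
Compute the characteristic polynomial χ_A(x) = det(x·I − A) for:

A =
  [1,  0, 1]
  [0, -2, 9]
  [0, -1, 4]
x^3 - 3*x^2 + 3*x - 1

Expanding det(x·I − A) (e.g. by cofactor expansion or by noting that A is similar to its Jordan form J, which has the same characteristic polynomial as A) gives
  χ_A(x) = x^3 - 3*x^2 + 3*x - 1
which factors as (x - 1)^3. The eigenvalues (with algebraic multiplicities) are λ = 1 with multiplicity 3.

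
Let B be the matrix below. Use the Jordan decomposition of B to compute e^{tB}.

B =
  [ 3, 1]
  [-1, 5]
e^{tB} =
  [-t*exp(4*t) + exp(4*t), t*exp(4*t)]
  [-t*exp(4*t), t*exp(4*t) + exp(4*t)]

Strategy: write B = P · J · P⁻¹ where J is a Jordan canonical form, so e^{tB} = P · e^{tJ} · P⁻¹, and e^{tJ} can be computed block-by-block.

B has Jordan form
J =
  [4, 1]
  [0, 4]
(up to reordering of blocks).

Per-block formulas:
  For a 2×2 Jordan block J_2(4): exp(t · J_2(4)) = e^(4t)·(I + t·N), where N is the 2×2 nilpotent shift.

After assembling e^{tJ} and conjugating by P, we get:

e^{tB} =
  [-t*exp(4*t) + exp(4*t), t*exp(4*t)]
  [-t*exp(4*t), t*exp(4*t) + exp(4*t)]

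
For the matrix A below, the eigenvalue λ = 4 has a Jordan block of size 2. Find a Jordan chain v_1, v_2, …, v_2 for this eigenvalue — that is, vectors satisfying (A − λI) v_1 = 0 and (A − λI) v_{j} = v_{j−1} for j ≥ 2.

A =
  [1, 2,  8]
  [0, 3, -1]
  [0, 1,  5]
A Jordan chain for λ = 4 of length 2:
v_1 = (2, -1, 1)ᵀ
v_2 = (0, 1, 0)ᵀ

Let N = A − (4)·I. We want v_2 with N^2 v_2 = 0 but N^1 v_2 ≠ 0; then v_{j-1} := N · v_j for j = 2, …, 2.

Pick v_2 = (0, 1, 0)ᵀ.
Then v_1 = N · v_2 = (2, -1, 1)ᵀ.

Sanity check: (A − (4)·I) v_1 = (0, 0, 0)ᵀ = 0. ✓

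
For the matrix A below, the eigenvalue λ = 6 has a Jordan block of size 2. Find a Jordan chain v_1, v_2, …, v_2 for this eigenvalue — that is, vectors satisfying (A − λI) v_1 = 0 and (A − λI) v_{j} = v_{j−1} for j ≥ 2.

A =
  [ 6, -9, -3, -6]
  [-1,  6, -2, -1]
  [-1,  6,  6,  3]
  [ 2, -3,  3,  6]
A Jordan chain for λ = 6 of length 2:
v_1 = (0, -1, -1, 2)ᵀ
v_2 = (1, 0, 0, 0)ᵀ

Let N = A − (6)·I. We want v_2 with N^2 v_2 = 0 but N^1 v_2 ≠ 0; then v_{j-1} := N · v_j for j = 2, …, 2.

Pick v_2 = (1, 0, 0, 0)ᵀ.
Then v_1 = N · v_2 = (0, -1, -1, 2)ᵀ.

Sanity check: (A − (6)·I) v_1 = (0, 0, 0, 0)ᵀ = 0. ✓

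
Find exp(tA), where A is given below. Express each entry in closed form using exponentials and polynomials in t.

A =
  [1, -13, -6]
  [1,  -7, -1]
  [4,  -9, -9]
e^{tA} =
  [-t^2*exp(-5*t)/2 + 6*t*exp(-5*t) + exp(-5*t), t^2*exp(-5*t) - 13*t*exp(-5*t), t^2*exp(-5*t)/2 - 6*t*exp(-5*t)]
  [t*exp(-5*t), -2*t*exp(-5*t) + exp(-5*t), -t*exp(-5*t)]
  [-t^2*exp(-5*t)/2 + 4*t*exp(-5*t), t^2*exp(-5*t) - 9*t*exp(-5*t), t^2*exp(-5*t)/2 - 4*t*exp(-5*t) + exp(-5*t)]

Strategy: write A = P · J · P⁻¹ where J is a Jordan canonical form, so e^{tA} = P · e^{tJ} · P⁻¹, and e^{tJ} can be computed block-by-block.

A has Jordan form
J =
  [-5,  1,  0]
  [ 0, -5,  1]
  [ 0,  0, -5]
(up to reordering of blocks).

Per-block formulas:
  For a 3×3 Jordan block J_3(-5): exp(t · J_3(-5)) = e^(-5t)·(I + t·N + (t^2/2)·N^2), where N is the 3×3 nilpotent shift.

After assembling e^{tJ} and conjugating by P, we get:

e^{tA} =
  [-t^2*exp(-5*t)/2 + 6*t*exp(-5*t) + exp(-5*t), t^2*exp(-5*t) - 13*t*exp(-5*t), t^2*exp(-5*t)/2 - 6*t*exp(-5*t)]
  [t*exp(-5*t), -2*t*exp(-5*t) + exp(-5*t), -t*exp(-5*t)]
  [-t^2*exp(-5*t)/2 + 4*t*exp(-5*t), t^2*exp(-5*t) - 9*t*exp(-5*t), t^2*exp(-5*t)/2 - 4*t*exp(-5*t) + exp(-5*t)]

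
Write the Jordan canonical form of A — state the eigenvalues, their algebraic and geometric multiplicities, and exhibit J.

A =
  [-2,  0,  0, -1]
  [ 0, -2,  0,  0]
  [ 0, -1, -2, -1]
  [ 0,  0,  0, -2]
J_2(-2) ⊕ J_2(-2)

The characteristic polynomial is
  det(x·I − A) = x^4 + 8*x^3 + 24*x^2 + 32*x + 16 = (x + 2)^4

Eigenvalues and multiplicities (the geometric multiplicity of λ is n − rank(A − λI), which equals the number of Jordan blocks for λ):
  λ = -2: algebraic multiplicity = 4, geometric multiplicity = 2

Determining the block sizes for each eigenvalue:
  λ = -2: with am = 4 and gm = 2, the partition is not yet determined (e.g. several partitions of 4 into 2 parts exist). Let N = A − (-2)·I. Computing rank(N^1) = 2, rank(N^2) = 0; the number of blocks of size ≥ j is rank(N^{j−1}) − rank(N^j), giving [2, 2]. So we have 2 block(s) of size 2 → block sizes [2, 2]

Assembling the blocks gives a Jordan form
J =
  [-2,  1,  0,  0]
  [ 0, -2,  0,  0]
  [ 0,  0, -2,  1]
  [ 0,  0,  0, -2]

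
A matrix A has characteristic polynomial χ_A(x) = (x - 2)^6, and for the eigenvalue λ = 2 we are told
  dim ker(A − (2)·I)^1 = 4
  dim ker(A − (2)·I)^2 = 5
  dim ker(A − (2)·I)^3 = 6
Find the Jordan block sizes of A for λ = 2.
Block sizes for λ = 2: [3, 1, 1, 1]

From the dimensions of kernels of powers, the number of Jordan blocks of size at least j is d_j − d_{j−1} where d_j = dim ker(N^j) (with d_0 = 0). Computing the differences gives [4, 1, 1].
The number of blocks of size exactly k is (#blocks of size ≥ k) − (#blocks of size ≥ k + 1), so the partition is: 3 block(s) of size 1, 1 block(s) of size 3.
In nonincreasing order the block sizes are [3, 1, 1, 1].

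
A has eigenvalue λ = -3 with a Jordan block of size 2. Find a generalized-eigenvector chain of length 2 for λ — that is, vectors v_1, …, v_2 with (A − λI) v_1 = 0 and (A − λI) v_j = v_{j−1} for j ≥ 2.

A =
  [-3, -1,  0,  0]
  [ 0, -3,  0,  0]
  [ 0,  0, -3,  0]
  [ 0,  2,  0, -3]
A Jordan chain for λ = -3 of length 2:
v_1 = (-1, 0, 0, 2)ᵀ
v_2 = (0, 1, 0, 0)ᵀ

Let N = A − (-3)·I. We want v_2 with N^2 v_2 = 0 but N^1 v_2 ≠ 0; then v_{j-1} := N · v_j for j = 2, …, 2.

Pick v_2 = (0, 1, 0, 0)ᵀ.
Then v_1 = N · v_2 = (-1, 0, 0, 2)ᵀ.

Sanity check: (A − (-3)·I) v_1 = (0, 0, 0, 0)ᵀ = 0. ✓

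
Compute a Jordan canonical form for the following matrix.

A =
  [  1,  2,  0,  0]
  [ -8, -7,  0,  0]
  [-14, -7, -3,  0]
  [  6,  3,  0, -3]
J_2(-3) ⊕ J_1(-3) ⊕ J_1(-3)

The characteristic polynomial is
  det(x·I − A) = x^4 + 12*x^3 + 54*x^2 + 108*x + 81 = (x + 3)^4

Eigenvalues and multiplicities (the geometric multiplicity of λ is n − rank(A − λI), which equals the number of Jordan blocks for λ):
  λ = -3: algebraic multiplicity = 4, geometric multiplicity = 3

Determining the block sizes for each eigenvalue:
  λ = -3: 3 blocks summing to 4 forces exactly one block of size 2 and the rest size 1 → block sizes [2, 1, 1]

Assembling the blocks gives a Jordan form
J =
  [-3,  1,  0,  0]
  [ 0, -3,  0,  0]
  [ 0,  0, -3,  0]
  [ 0,  0,  0, -3]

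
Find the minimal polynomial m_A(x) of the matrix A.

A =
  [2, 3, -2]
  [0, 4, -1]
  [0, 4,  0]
x^3 - 6*x^2 + 12*x - 8

The characteristic polynomial is χ_A(x) = (x - 2)^3, so the eigenvalues are known. The minimal polynomial is
  m_A(x) = Π_λ (x − λ)^{k_λ}
where k_λ is the size of the *largest* Jordan block for λ (equivalently, the smallest k with (A − λI)^k v = 0 for every generalised eigenvector v of λ).

  λ = 2: largest Jordan block has size 3, contributing (x − 2)^3

So m_A(x) = (x - 2)^3 = x^3 - 6*x^2 + 12*x - 8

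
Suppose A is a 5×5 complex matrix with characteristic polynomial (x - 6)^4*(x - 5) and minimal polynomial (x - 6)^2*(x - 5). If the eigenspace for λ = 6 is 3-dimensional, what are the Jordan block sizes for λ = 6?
Block sizes for λ = 6: [2, 1, 1]

Step 1 — from the characteristic polynomial, algebraic multiplicity of λ = 6 is 4. From dim ker(A − (6)·I) = 3, there are exactly 3 Jordan blocks for λ = 6.
Step 2 — from the minimal polynomial, the factor (x − 6)^2 tells us the largest block for λ = 6 has size 2.
Step 3 — with total size 4, 3 blocks, and largest block 2, the block sizes (in nonincreasing order) are [2, 1, 1].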